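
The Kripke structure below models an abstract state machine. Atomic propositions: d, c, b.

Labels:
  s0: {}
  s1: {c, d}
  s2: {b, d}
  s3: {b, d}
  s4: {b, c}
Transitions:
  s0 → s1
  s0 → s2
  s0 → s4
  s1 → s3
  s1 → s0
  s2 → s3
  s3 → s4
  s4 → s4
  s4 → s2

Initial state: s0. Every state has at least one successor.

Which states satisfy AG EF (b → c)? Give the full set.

{s0, s1, s2, s3, s4}

States satisfying EF (b → c): {s0, s1, s2, s3, s4}.
States satisfying AG EF (b → c): {s0, s1, s2, s3, s4}.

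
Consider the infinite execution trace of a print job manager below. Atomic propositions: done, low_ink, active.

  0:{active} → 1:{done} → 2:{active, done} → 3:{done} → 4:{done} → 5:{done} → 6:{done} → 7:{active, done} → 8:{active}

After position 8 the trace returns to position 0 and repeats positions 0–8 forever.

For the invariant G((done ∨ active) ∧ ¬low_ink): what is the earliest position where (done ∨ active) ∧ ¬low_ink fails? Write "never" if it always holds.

(done ∨ active) ∧ ¬low_ink holds at every position 0..8, and those are all the positions the trace ever visits, so the invariant G((done ∨ active) ∧ ¬low_ink) is never violated.

never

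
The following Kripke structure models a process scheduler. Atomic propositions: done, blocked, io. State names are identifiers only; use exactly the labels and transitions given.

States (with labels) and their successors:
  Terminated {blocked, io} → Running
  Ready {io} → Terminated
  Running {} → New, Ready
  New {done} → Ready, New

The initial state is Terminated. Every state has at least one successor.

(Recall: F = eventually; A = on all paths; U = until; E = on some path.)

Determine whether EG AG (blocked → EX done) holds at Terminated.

No

States satisfying AG (blocked → EX done): ∅.
States satisfying EG AG (blocked → EX done): ∅.
No suitable path/successor from Terminated witnesses the formula.
Terminated ∉ Sat(EG AG (blocked → EX done)).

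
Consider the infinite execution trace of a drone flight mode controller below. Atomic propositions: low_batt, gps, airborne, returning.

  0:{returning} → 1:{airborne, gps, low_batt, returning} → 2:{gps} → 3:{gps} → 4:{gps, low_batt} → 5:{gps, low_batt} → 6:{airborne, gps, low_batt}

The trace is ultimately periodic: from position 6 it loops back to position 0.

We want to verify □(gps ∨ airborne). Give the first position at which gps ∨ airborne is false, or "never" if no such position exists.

At position 0 the labels are {returning}, so gps ∨ airborne is false there. This is the first violation.

0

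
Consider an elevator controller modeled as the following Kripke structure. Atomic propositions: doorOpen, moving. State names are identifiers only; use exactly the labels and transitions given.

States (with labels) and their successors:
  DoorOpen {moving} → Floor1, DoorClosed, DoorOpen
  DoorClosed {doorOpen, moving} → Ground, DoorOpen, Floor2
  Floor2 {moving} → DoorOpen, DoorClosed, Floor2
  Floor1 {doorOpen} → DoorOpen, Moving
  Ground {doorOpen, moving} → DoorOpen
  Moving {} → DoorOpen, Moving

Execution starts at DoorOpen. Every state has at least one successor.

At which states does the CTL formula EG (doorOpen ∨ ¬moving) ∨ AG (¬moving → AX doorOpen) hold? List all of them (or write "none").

{Floor1, Moving}

States satisfying doorOpen ∨ ¬moving: {DoorClosed, Floor1, Ground, Moving}.
States satisfying EG (doorOpen ∨ ¬moving): {Floor1, Moving}.
States satisfying ¬moving → AX doorOpen: {DoorOpen, DoorClosed, Floor2, Ground}.
States satisfying AG (¬moving → AX doorOpen): ∅.
States satisfying EG (doorOpen ∨ ¬moving) ∨ AG (¬moving → AX doorOpen): {Floor1, Moving}.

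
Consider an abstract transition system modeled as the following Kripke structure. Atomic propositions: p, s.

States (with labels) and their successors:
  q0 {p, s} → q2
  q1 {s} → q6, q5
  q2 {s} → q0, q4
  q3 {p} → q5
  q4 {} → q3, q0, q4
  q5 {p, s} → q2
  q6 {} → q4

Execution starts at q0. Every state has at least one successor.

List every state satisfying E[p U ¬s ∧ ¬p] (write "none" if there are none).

States satisfying p: {q0, q3, q5}.
States satisfying ¬s ∧ ¬p: {q4, q6}.
States satisfying E[p U ¬s ∧ ¬p]: {q4, q6}.

{q4, q6}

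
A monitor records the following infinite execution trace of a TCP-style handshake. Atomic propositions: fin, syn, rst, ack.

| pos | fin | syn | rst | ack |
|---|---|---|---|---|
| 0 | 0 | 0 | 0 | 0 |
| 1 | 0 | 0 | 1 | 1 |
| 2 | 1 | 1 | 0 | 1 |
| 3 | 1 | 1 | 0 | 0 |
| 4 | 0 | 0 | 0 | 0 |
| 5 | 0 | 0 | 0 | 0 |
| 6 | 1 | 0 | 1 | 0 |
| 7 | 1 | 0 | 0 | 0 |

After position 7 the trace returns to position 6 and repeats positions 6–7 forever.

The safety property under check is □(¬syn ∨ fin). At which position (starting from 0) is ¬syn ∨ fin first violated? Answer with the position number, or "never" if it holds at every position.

¬syn ∨ fin holds at every position 0..7, and those are all the positions the trace ever visits, so the invariant □(¬syn ∨ fin) is never violated.

never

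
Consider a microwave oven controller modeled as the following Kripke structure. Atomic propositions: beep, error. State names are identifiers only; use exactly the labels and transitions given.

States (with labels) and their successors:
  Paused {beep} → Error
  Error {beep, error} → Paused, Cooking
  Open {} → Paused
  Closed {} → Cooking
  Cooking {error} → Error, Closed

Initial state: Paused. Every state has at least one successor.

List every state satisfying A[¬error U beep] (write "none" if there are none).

{Paused, Error, Open}

States satisfying ¬error: {Paused, Open, Closed}.
States satisfying beep: {Paused, Error}.
States satisfying A[¬error U beep]: {Paused, Error, Open}.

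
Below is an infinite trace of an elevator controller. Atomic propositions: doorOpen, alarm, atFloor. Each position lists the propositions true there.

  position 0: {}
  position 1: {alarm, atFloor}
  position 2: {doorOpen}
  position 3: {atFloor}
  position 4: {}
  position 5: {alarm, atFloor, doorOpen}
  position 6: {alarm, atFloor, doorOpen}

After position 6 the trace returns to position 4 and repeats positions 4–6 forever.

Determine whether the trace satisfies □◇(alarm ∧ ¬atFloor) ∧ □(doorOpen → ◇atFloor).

Does not hold

◇(alarm ∧ ¬atFloor) must hold at every position from 0 onward. It fails at position 0, so □◇(alarm ∧ ¬atFloor) is false.
doorOpen → ◇atFloor holds at every position 0..6, and those are all positions ever visited, so □(doorOpen → ◇atFloor) holds.
Positions where doorOpen holds: 2, 5, 6.
Check ◇atFloor at each: 2→ok, 5→ok, 6→ok.
At position 0: □◇(alarm ∧ ¬atFloor) is false; □(doorOpen → ◇atFloor) is true; so □◇(alarm ∧ ¬atFloor) ∧ □(doorOpen → ◇atFloor) is false.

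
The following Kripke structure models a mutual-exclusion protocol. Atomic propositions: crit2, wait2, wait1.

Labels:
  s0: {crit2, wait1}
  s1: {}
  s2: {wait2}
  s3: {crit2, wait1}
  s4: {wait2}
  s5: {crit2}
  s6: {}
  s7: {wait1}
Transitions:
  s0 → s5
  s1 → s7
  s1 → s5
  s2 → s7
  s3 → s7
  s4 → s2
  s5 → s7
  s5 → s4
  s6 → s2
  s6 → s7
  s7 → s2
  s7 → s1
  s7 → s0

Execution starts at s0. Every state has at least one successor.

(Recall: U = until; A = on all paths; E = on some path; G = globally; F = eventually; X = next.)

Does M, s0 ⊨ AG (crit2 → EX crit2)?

Violated

States satisfying crit2 → EX crit2: {s0, s1, s2, s4, s6, s7}.
States satisfying AG (crit2 → EX crit2): ∅.
s5 is reachable from s0 and violates crit2 → EX crit2, so AG fails at s0.
s0 ∉ Sat(AG (crit2 → EX crit2)).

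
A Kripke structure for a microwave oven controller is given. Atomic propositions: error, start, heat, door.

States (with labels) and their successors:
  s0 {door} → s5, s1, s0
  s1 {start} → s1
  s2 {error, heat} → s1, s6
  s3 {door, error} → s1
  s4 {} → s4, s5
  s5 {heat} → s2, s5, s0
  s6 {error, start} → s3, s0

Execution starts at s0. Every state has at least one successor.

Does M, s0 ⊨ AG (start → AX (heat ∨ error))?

No

States satisfying start → AX (heat ∨ error): {s0, s2, s3, s4, s5}.
States satisfying AG (start → AX (heat ∨ error)): ∅.
s1 is reachable from s0 and violates start → AX (heat ∨ error), so AG fails at s0.
s0 ∉ Sat(AG (start → AX (heat ∨ error))).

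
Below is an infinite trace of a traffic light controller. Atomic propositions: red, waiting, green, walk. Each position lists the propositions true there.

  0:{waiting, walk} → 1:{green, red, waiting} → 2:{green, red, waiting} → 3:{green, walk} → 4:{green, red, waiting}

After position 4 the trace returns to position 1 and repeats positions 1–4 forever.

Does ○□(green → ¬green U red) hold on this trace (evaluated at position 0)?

Violated

The position after 0 is 1; □(green → ¬green U red) is false there.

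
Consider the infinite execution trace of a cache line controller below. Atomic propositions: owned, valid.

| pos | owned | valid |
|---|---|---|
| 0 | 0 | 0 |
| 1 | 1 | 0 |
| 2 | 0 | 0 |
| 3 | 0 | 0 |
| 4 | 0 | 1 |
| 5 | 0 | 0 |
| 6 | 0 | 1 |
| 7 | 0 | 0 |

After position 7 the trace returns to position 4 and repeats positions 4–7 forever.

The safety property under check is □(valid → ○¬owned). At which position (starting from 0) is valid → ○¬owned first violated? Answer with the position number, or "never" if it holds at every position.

valid → ○¬owned holds at every position 0..7, and those are all the positions the trace ever visits, so the invariant □(valid → ○¬owned) is never violated.

never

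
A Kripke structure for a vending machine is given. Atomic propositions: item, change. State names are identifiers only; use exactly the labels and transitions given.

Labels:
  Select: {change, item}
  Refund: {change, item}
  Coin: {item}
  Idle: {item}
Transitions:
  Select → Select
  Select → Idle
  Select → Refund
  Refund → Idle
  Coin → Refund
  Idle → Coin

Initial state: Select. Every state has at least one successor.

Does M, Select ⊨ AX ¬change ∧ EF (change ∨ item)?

Violated

States satisfying ¬change: {Coin, Idle}.
States satisfying AX ¬change: {Refund, Idle}.
States satisfying change ∨ item: {Select, Refund, Coin, Idle}.
States satisfying EF (change ∨ item): {Select, Refund, Coin, Idle}.
States satisfying AX ¬change ∧ EF (change ∨ item): {Refund, Idle}.
Select ∉ Sat(AX ¬change ∧ EF (change ∨ item)).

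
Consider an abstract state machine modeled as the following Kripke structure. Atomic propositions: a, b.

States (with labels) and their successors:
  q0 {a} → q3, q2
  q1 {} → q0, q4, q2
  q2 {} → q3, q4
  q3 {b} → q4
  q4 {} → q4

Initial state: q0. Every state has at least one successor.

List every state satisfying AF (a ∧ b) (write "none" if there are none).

none

States satisfying a ∧ b: ∅.
States satisfying AF (a ∧ b): ∅.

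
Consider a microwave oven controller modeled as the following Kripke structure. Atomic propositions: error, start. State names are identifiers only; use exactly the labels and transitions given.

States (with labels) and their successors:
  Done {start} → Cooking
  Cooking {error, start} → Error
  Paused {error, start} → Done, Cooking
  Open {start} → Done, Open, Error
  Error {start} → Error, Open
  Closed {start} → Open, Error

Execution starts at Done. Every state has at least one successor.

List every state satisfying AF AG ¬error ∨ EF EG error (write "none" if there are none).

none

States satisfying AG ¬error: ∅.
States satisfying AF AG ¬error: ∅.
States satisfying EG error: ∅.
States satisfying EF EG error: ∅.
States satisfying AF AG ¬error ∨ EF EG error: ∅.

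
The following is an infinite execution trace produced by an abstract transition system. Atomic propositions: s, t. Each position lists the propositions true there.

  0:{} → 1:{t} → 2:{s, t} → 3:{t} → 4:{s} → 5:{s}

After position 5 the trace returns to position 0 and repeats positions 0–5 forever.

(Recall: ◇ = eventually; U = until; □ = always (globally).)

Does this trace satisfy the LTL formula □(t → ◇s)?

t → ◇s holds at every position 0..5, and those are all positions ever visited, so □(t → ◇s) holds.
Positions where t holds: 1, 2, 3.
Check ◇s at each: 1→ok, 2→ok, 3→ok.

Satisfied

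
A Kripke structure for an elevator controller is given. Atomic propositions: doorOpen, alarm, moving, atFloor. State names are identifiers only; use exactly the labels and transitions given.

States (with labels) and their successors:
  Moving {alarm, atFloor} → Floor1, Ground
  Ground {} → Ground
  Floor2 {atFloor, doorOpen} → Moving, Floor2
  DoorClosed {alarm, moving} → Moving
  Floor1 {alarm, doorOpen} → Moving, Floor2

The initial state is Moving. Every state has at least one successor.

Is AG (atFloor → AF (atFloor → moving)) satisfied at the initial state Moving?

States satisfying atFloor → AF (atFloor → moving): {Moving, Ground, DoorClosed, Floor1}.
States satisfying AG (atFloor → AF (atFloor → moving)): {Ground}.
Floor2 is reachable from Moving and violates atFloor → AF (atFloor → moving), so AG fails at Moving.
Moving ∉ Sat(AG (atFloor → AF (atFloor → moving))).

Violated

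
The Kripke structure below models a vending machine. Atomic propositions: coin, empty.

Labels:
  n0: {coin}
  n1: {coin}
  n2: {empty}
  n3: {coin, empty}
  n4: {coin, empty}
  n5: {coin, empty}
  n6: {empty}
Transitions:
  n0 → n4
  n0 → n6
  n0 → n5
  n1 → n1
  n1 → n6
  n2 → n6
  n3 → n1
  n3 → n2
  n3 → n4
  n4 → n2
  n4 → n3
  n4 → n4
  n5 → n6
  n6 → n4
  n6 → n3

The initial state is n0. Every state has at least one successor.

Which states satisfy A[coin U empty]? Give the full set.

{n0, n2, n3, n4, n5, n6}

States satisfying coin: {n0, n1, n3, n4, n5}.
States satisfying empty: {n2, n3, n4, n5, n6}.
States satisfying A[coin U empty]: {n0, n2, n3, n4, n5, n6}.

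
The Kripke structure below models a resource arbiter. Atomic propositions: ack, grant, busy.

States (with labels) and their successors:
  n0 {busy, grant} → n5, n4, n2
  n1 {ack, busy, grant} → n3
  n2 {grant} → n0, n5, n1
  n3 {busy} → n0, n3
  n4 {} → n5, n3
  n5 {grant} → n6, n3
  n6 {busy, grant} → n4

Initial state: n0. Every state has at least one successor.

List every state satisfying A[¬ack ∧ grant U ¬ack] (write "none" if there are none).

States satisfying ¬ack ∧ grant: {n0, n2, n5, n6}.
States satisfying ¬ack: {n0, n2, n3, n4, n5, n6}.
States satisfying A[¬ack ∧ grant U ¬ack]: {n0, n2, n3, n4, n5, n6}.

{n0, n2, n3, n4, n5, n6}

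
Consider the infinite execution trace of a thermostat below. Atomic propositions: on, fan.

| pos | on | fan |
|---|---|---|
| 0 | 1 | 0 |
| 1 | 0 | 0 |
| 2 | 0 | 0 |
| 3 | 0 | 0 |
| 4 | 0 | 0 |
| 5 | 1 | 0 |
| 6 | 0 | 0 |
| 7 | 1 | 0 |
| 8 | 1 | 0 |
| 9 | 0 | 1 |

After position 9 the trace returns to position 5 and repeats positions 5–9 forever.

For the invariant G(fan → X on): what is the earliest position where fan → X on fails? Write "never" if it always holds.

never

fan → X on holds at every position 0..9, and those are all the positions the trace ever visits, so the invariant G(fan → X on) is never violated.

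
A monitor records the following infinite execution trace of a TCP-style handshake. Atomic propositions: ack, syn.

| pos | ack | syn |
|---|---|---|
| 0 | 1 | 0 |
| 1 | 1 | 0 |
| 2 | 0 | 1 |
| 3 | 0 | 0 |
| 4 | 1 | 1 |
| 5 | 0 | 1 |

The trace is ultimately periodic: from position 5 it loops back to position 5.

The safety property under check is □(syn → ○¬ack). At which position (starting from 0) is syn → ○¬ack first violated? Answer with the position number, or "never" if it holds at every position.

never

syn → ○¬ack holds at every position 0..5, and those are all the positions the trace ever visits, so the invariant □(syn → ○¬ack) is never violated.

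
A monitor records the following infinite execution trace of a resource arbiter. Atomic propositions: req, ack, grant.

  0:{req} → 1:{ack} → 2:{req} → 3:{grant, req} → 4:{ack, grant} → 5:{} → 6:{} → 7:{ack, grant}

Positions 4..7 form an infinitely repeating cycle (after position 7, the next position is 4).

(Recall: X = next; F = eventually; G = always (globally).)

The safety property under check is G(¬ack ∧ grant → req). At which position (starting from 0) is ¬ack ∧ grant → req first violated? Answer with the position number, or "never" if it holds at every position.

never

¬ack ∧ grant → req holds at every position 0..7, and those are all the positions the trace ever visits, so the invariant G(¬ack ∧ grant → req) is never violated.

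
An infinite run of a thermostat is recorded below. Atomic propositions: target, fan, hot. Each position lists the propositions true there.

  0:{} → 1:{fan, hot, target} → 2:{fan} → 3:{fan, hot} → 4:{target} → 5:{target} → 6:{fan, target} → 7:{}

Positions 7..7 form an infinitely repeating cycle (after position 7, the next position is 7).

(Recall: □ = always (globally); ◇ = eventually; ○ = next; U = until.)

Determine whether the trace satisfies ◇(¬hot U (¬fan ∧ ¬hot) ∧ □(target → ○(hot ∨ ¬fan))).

¬hot U (¬fan ∧ ¬hot) ∧ □(target → ○(hot ∨ ¬fan)) holds at position 6, which is reachable from 0, so ◇(¬hot U (¬fan ∧ ¬hot) ∧ □(target → ○(hot ∨ ¬fan))) holds.

Yes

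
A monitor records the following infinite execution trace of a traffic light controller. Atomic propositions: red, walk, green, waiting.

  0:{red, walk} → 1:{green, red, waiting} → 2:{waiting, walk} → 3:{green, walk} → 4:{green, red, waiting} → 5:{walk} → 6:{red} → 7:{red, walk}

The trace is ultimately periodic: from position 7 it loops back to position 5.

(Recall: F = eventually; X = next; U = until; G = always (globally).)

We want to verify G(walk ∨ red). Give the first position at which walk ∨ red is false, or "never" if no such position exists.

walk ∨ red holds at every position 0..7, and those are all the positions the trace ever visits, so the invariant G(walk ∨ red) is never violated.

never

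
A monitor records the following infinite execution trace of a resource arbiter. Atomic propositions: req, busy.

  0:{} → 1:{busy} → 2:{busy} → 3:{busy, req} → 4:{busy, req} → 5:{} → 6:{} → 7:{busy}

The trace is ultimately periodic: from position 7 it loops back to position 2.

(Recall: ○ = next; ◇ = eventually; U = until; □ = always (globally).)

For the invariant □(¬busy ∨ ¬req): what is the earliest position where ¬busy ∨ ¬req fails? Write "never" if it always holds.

Check ¬busy ∨ ¬req at each position in order: 0 ✓, 1 ✓, 2 ✓.
At position 3 the labels are {busy, req}, so ¬busy ∨ ¬req is false there. This is the first violation.

3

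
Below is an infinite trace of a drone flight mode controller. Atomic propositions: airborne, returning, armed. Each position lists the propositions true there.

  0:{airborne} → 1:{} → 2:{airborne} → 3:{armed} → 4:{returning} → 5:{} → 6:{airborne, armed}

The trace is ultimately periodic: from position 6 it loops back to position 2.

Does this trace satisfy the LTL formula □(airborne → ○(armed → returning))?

airborne → ○(armed → returning) must hold at every position from 0 onward. It fails at position 2, so □(airborne → ○(armed → returning)) is false.
Positions where airborne holds: 0, 2, 6.
Check ○(armed → returning) at each: 0→ok, 2→fails, 6→ok.

Does not hold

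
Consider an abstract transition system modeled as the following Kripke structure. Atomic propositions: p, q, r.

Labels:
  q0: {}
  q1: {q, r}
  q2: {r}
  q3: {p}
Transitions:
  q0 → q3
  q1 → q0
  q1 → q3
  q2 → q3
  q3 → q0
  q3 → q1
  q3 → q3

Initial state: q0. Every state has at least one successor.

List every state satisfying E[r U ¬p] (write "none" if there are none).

{q0, q1, q2}

States satisfying r: {q1, q2}.
States satisfying ¬p: {q0, q1, q2}.
States satisfying E[r U ¬p]: {q0, q1, q2}.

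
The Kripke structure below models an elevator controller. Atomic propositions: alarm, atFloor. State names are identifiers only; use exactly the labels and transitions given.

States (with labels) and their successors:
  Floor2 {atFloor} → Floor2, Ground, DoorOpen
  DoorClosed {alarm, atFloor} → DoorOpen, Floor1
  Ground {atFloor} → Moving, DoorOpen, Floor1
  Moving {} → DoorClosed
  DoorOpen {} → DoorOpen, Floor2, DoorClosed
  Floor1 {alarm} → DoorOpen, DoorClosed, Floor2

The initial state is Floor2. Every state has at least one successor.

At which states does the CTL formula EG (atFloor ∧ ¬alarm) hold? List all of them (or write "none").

{Floor2}

States satisfying atFloor ∧ ¬alarm: {Floor2, Ground}.
States satisfying EG (atFloor ∧ ¬alarm): {Floor2}.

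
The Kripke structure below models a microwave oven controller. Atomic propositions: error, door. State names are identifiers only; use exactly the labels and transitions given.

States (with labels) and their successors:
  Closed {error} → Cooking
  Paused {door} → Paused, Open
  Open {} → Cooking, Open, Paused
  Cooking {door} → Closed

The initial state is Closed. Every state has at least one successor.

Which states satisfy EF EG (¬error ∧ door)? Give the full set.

States satisfying EG (¬error ∧ door): {Paused}.
States satisfying EF EG (¬error ∧ door): {Paused, Open}.

{Paused, Open}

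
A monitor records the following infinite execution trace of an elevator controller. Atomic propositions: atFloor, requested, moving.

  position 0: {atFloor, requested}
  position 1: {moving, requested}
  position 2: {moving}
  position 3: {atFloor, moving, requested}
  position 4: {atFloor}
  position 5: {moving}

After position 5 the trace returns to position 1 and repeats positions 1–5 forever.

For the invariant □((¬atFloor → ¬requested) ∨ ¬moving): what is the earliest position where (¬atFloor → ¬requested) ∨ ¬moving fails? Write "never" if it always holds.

1

Check (¬atFloor → ¬requested) ∨ ¬moving at each position in order: 0 ✓.
At position 1 the labels are {moving, requested}, so (¬atFloor → ¬requested) ∨ ¬moving is false there. This is the first violation.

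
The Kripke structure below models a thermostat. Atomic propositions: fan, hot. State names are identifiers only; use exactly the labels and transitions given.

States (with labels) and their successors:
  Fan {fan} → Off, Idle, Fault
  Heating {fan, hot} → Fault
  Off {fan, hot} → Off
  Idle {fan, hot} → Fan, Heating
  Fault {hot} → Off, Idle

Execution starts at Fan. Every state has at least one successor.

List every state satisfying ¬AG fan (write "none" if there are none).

{Fan, Heating, Idle, Fault}

States satisfying fan: {Fan, Heating, Off, Idle}.
States satisfying AG fan: {Off}.
States satisfying ¬AG fan: {Fan, Heating, Idle, Fault}.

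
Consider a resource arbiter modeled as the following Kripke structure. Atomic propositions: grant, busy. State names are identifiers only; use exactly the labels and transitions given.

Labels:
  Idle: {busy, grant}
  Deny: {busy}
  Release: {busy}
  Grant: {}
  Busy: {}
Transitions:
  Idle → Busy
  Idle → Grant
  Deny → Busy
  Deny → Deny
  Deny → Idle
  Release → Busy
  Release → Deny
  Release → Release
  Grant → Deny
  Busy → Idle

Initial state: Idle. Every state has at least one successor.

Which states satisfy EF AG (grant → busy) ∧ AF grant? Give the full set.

{Idle, Busy}

States satisfying AG (grant → busy): {Idle, Deny, Release, Grant, Busy}.
States satisfying EF AG (grant → busy): {Idle, Deny, Release, Grant, Busy}.
States satisfying grant: {Idle}.
States satisfying AF grant: {Idle, Busy}.
States satisfying EF AG (grant → busy) ∧ AF grant: {Idle, Busy}.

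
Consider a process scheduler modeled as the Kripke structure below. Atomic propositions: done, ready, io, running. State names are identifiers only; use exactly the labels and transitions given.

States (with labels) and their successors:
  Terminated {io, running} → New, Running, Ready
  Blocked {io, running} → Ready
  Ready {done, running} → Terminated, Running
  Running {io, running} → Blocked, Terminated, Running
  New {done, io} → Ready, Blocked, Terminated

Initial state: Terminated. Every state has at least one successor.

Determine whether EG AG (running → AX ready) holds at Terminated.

States satisfying AG (running → AX ready): ∅.
States satisfying EG AG (running → AX ready): ∅.
No suitable path/successor from Terminated witnesses the formula.
Terminated ∉ Sat(EG AG (running → AX ready)).

Violated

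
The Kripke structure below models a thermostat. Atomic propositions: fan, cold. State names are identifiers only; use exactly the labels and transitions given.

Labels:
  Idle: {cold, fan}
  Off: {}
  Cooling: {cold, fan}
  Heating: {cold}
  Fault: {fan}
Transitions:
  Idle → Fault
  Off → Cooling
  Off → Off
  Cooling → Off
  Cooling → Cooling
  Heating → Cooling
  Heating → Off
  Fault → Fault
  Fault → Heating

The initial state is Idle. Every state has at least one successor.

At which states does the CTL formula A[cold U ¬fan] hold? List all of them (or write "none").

{Off, Heating}

States satisfying cold: {Idle, Cooling, Heating}.
States satisfying ¬fan: {Off, Heating}.
States satisfying A[cold U ¬fan]: {Off, Heating}.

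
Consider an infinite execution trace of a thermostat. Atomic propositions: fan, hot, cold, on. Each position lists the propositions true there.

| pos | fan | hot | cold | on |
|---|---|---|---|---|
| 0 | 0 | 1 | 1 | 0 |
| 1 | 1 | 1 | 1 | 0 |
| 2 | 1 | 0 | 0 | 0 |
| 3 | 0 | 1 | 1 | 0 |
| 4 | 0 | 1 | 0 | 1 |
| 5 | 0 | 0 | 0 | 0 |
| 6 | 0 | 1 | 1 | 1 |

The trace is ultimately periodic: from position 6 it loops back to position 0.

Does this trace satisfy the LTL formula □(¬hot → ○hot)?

¬hot → ○hot holds at every position 0..6, and those are all positions ever visited, so □(¬hot → ○hot) holds.
Positions where ¬hot holds: 2, 5.
Check ○hot at each: 2→ok, 5→ok.

Yes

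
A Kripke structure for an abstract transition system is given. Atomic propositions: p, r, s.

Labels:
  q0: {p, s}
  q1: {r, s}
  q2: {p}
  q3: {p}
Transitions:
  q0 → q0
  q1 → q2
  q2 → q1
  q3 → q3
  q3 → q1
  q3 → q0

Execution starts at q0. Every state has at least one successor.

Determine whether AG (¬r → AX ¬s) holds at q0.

States satisfying ¬r → AX ¬s: {q1}.
States satisfying AG (¬r → AX ¬s): ∅.
q0 is reachable from q0 and violates ¬r → AX ¬s, so AG fails at q0.
q0 ∉ Sat(AG (¬r → AX ¬s)).

Violated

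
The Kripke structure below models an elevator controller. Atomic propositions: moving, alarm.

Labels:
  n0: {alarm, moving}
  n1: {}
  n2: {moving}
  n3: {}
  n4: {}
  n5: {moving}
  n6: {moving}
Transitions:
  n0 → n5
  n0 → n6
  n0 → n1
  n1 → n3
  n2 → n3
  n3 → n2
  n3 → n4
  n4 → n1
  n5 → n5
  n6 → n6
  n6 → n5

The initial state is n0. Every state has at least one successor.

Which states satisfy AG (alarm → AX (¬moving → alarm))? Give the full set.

States satisfying alarm → AX (¬moving → alarm): {n1, n2, n3, n4, n5, n6}.
States satisfying AG (alarm → AX (¬moving → alarm)): {n1, n2, n3, n4, n5, n6}.

{n1, n2, n3, n4, n5, n6}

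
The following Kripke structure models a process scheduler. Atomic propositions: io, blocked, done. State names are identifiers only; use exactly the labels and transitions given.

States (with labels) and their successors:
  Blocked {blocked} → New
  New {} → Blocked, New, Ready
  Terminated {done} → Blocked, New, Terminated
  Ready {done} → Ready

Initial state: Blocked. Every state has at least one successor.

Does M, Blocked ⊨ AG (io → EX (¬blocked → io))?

Yes

States satisfying io → EX (¬blocked → io): {Blocked, New, Terminated, Ready}.
States satisfying AG (io → EX (¬blocked → io)): {Blocked, New, Terminated, Ready}.
Every state reachable from Blocked satisfies io → EX (¬blocked → io).
Blocked ∈ Sat(AG (io → EX (¬blocked → io))).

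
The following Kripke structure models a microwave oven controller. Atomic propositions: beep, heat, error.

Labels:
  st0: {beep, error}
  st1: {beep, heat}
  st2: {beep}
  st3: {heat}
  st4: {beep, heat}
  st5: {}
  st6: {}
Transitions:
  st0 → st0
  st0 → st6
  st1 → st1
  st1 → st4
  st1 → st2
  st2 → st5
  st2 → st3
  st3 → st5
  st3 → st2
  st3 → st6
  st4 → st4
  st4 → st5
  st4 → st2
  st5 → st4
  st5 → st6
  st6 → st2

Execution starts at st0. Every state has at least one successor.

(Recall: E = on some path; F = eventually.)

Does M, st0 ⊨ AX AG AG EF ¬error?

States satisfying AG AG EF ¬error: {st0, st1, st2, st3, st4, st5, st6}.
States satisfying AX AG AG EF ¬error: {st0, st1, st2, st3, st4, st5, st6}.
st0 ∈ Sat(AX AG AG EF ¬error).

Satisfied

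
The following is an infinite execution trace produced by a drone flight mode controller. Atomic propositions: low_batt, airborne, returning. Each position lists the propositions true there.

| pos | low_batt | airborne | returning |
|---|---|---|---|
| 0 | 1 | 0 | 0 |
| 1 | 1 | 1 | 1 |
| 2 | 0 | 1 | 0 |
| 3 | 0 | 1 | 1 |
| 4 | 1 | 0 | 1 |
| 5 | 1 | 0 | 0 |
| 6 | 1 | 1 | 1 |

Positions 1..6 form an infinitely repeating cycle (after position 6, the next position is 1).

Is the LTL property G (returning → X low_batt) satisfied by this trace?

returning → X low_batt must hold at every position from 0 onward. It fails at position 1, so G (returning → X low_batt) is false.
Positions where returning holds: 1, 3, 4, 6.
Check X low_batt at each: 1→fails, 3→ok, 4→ok, 6→ok.

Violated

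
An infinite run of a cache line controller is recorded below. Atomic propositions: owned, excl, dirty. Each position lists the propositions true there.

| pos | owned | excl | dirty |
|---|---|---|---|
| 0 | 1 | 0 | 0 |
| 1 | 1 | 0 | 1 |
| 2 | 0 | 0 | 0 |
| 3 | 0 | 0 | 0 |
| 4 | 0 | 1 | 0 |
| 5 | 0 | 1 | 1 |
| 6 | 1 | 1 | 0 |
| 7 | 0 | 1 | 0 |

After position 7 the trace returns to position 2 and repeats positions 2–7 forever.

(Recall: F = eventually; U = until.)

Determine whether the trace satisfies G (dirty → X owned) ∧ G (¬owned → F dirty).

dirty → X owned must hold at every position from 0 onward. It fails at position 1, so G (dirty → X owned) is false.
Positions where dirty holds: 1, 5.
Check X owned at each: 1→fails, 5→ok.
¬owned → F dirty holds at every position 0..7, and those are all positions ever visited, so G (¬owned → F dirty) holds.
Positions where ¬owned holds: 2, 3, 4, 5, 7.
Check F dirty at each: 2→ok, 3→ok, 4→ok, 5→ok, 7→ok.
At position 0: G (dirty → X owned) is false; G (¬owned → F dirty) is true; so G (dirty → X owned) ∧ G (¬owned → F dirty) is false.

Violated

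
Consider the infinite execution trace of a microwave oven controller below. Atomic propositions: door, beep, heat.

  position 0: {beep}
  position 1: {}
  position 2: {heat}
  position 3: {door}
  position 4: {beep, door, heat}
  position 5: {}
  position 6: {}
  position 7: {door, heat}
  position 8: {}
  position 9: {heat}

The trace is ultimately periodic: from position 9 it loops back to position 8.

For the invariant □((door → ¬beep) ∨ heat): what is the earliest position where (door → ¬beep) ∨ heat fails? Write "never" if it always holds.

never

(door → ¬beep) ∨ heat holds at every position 0..9, and those are all the positions the trace ever visits, so the invariant □((door → ¬beep) ∨ heat) is never violated.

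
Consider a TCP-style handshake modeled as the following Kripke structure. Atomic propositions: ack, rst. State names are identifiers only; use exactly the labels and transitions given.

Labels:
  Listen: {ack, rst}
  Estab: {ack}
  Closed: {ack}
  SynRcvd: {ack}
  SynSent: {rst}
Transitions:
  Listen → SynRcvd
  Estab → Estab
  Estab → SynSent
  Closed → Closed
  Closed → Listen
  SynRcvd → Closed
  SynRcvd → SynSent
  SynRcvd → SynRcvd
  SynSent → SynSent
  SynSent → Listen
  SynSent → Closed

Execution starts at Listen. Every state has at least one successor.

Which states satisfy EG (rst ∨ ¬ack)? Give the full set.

{SynSent}

States satisfying rst ∨ ¬ack: {Listen, SynSent}.
States satisfying EG (rst ∨ ¬ack): {SynSent}.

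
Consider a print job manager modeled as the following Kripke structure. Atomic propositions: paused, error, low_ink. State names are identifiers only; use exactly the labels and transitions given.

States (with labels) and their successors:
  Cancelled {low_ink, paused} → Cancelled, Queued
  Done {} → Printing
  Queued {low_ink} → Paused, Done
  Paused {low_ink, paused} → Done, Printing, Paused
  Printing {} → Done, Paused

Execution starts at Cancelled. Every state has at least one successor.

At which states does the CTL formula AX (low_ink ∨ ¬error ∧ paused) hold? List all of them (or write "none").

{Cancelled}

States satisfying low_ink ∨ ¬error ∧ paused: {Cancelled, Queued, Paused}.
States satisfying AX (low_ink ∨ ¬error ∧ paused): {Cancelled}.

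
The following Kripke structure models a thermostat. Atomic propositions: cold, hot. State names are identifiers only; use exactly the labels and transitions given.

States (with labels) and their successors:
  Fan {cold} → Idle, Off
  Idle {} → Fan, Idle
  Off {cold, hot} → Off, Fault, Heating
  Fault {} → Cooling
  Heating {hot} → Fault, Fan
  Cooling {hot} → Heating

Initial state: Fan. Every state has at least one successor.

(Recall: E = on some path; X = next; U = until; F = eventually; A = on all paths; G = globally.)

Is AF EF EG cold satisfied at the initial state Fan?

Holds

States satisfying EF EG cold: {Fan, Idle, Off, Fault, Heating, Cooling}.
States satisfying AF EF EG cold: {Fan, Idle, Off, Fault, Heating, Cooling}.
Fan ∈ Sat(AF EF EG cold).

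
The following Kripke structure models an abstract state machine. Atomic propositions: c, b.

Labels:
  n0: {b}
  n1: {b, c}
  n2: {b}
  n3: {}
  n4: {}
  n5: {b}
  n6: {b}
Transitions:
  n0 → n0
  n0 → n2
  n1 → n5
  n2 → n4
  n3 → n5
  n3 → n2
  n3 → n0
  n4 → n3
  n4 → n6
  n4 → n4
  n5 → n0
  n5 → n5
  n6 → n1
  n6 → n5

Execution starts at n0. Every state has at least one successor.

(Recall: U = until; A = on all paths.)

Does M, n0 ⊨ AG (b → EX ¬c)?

Satisfied

States satisfying b → EX ¬c: {n0, n1, n2, n3, n4, n5, n6}.
States satisfying AG (b → EX ¬c): {n0, n1, n2, n3, n4, n5, n6}.
Every state reachable from n0 satisfies b → EX ¬c.
n0 ∈ Sat(AG (b → EX ¬c)).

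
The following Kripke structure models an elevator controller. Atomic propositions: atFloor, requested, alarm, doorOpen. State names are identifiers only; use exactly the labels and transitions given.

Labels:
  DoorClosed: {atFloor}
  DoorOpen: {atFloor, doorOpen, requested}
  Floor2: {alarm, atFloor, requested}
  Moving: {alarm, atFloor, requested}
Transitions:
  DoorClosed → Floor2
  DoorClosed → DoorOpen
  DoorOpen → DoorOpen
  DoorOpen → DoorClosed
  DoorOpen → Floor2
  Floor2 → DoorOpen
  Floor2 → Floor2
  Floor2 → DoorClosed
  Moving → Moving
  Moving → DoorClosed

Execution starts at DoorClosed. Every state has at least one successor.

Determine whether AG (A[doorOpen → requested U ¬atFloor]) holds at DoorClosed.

States satisfying A[doorOpen → requested U ¬atFloor]: ∅.
States satisfying AG (A[doorOpen → requested U ¬atFloor]): ∅.
DoorClosed is reachable from DoorClosed and violates A[doorOpen → requested U ¬atFloor], so AG fails at DoorClosed.
DoorClosed ∉ Sat(AG (A[doorOpen → requested U ¬atFloor])).

Does not hold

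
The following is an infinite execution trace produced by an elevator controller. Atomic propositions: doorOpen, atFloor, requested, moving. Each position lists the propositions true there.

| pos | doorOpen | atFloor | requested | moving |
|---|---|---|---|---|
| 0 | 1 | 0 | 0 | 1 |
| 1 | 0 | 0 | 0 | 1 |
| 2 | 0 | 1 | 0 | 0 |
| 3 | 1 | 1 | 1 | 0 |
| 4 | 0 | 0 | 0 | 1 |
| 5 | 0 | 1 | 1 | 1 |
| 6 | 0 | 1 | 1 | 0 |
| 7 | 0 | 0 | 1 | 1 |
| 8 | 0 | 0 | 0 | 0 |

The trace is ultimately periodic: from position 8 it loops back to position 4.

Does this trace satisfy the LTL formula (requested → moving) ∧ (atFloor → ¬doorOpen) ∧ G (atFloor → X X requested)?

Violated

atFloor → X X requested must hold at every position from 0 onward. It fails at position 2, so G (atFloor → X X requested) is false.
Positions where atFloor holds: 2, 3, 5, 6.
Check X X requested at each: 2→fails, 3→ok, 5→ok, 6→fails.
At position 0: (requested → moving) ∧ (atFloor → ¬doorOpen) is true; G (atFloor → X X requested) is false; so (requested → moving) ∧ (atFloor → ¬doorOpen) ∧ G (atFloor → X X requested) is false.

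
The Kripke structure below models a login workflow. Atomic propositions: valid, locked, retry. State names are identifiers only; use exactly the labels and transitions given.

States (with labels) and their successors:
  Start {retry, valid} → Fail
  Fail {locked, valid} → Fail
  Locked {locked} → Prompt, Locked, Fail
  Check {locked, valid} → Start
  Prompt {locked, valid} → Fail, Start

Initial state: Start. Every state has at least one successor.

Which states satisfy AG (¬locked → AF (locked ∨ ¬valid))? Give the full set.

States satisfying ¬locked → AF (locked ∨ ¬valid): {Start, Fail, Locked, Check, Prompt}.
States satisfying AG (¬locked → AF (locked ∨ ¬valid)): {Start, Fail, Locked, Check, Prompt}.

{Start, Fail, Locked, Check, Prompt}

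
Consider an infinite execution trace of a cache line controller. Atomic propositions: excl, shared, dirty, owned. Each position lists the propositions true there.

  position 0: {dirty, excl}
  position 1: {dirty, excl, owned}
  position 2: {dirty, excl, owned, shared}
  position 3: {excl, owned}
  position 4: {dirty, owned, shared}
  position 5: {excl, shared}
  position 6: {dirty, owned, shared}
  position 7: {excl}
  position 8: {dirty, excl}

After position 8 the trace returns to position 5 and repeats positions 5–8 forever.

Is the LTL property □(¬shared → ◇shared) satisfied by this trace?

Holds

¬shared → ◇shared holds at every position 0..8, and those are all positions ever visited, so □(¬shared → ◇shared) holds.
Positions where ¬shared holds: 0, 1, 3, 7, 8.
Check ◇shared at each: 0→ok, 1→ok, 3→ok, 7→ok, 8→ok.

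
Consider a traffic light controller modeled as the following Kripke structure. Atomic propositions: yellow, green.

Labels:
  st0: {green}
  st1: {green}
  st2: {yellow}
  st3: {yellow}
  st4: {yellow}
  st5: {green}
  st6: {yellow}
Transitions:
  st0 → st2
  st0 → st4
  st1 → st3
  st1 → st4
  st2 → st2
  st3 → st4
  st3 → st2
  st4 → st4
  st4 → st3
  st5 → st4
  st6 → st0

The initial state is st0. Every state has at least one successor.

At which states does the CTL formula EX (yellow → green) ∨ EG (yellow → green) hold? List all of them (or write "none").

{st6}

States satisfying yellow → green: {st0, st1, st5}.
States satisfying EX (yellow → green): {st6}.
States satisfying EG (yellow → green): ∅.
States satisfying EX (yellow → green) ∨ EG (yellow → green): {st6}.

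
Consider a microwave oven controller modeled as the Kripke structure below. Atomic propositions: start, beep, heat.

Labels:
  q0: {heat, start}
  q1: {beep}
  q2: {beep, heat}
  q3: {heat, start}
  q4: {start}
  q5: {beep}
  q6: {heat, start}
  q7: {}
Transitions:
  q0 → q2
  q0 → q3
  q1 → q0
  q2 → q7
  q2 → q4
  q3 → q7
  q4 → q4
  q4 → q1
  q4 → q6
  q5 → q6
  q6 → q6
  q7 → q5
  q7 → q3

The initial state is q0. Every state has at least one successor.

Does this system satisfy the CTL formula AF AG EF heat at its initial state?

Satisfied

States satisfying AG EF heat: {q0, q1, q2, q3, q4, q5, q6, q7}.
States satisfying AF AG EF heat: {q0, q1, q2, q3, q4, q5, q6, q7}.
q0 ∈ Sat(AF AG EF heat).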